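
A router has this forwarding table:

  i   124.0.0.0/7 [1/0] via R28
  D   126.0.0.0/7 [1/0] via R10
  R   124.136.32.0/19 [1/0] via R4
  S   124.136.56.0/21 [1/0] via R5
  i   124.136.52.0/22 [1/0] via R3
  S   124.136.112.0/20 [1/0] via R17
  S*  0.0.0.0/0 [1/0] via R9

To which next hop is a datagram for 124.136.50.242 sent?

Routes whose prefix contains 124.136.50.242:
  0.0.0.0/0 (default, matches everything) -> R9
  124.0.0.0/7 (124.0.0.0 - 125.255.255.255) -> R28
  124.136.32.0/19 (124.136.32.0 - 124.136.63.255) -> R4
More-specific entries that do NOT match:
  124.136.52.0/22 (124.136.52.0 - 124.136.55.255) does not contain 124.136.50.242
  124.136.56.0/21 (124.136.56.0 - 124.136.63.255) does not contain 124.136.50.242
  124.136.112.0/20 (124.136.112.0 - 124.136.127.255) does not contain 124.136.50.242
Longest matching prefix is /19 -> next hop R4.

R4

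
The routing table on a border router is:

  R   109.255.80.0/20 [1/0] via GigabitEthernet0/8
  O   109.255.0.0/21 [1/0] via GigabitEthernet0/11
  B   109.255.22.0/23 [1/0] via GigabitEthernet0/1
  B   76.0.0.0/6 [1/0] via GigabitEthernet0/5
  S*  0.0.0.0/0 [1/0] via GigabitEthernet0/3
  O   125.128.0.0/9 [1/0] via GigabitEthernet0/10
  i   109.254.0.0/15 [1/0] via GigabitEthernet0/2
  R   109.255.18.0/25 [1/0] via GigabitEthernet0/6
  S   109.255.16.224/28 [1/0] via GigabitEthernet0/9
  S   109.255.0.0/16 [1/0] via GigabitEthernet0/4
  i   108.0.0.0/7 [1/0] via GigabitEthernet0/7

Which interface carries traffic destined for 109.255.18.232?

GigabitEthernet0/4

Routes whose prefix contains 109.255.18.232:
  0.0.0.0/0 (default, matches everything) -> GigabitEthernet0/3
  108.0.0.0/7 (108.0.0.0 - 109.255.255.255) -> GigabitEthernet0/7
  109.254.0.0/15 (109.254.0.0 - 109.255.255.255) -> GigabitEthernet0/2
  109.255.0.0/16 (109.255.0.0 - 109.255.255.255) -> GigabitEthernet0/4
More-specific entries that do NOT match:
  109.255.16.224/28 (109.255.16.224 - 109.255.16.239) does not contain 109.255.18.232
  109.255.18.0/25 (109.255.18.0 - 109.255.18.127) does not contain 109.255.18.232
  109.255.22.0/23 (109.255.22.0 - 109.255.23.255) does not contain 109.255.18.232
  109.255.0.0/21 (109.255.0.0 - 109.255.7.255) does not contain 109.255.18.232
  109.255.80.0/20 (109.255.80.0 - 109.255.95.255) does not contain 109.255.18.232
Longest matching prefix is /16 -> interface GigabitEthernet0/4.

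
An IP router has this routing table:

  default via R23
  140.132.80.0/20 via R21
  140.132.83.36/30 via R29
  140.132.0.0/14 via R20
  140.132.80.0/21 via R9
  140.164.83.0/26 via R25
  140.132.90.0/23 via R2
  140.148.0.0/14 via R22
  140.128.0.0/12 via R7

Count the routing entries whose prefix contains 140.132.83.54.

5

Prefixes containing 140.132.83.54:
  0.0.0.0/0 (default, matches everything)
  140.128.0.0/12 (140.128.0.0 - 140.143.255.255)
  140.132.0.0/14 (140.132.0.0 - 140.135.255.255)
  140.132.80.0/20 (140.132.80.0 - 140.132.95.255)
  140.132.80.0/21 (140.132.80.0 - 140.132.87.255)
Total matching entries: 5.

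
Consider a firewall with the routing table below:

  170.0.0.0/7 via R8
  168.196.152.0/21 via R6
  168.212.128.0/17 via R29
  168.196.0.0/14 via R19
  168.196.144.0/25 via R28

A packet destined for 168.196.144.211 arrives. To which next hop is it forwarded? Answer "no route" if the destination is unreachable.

Routes whose prefix contains 168.196.144.211:
  168.196.0.0/14 (168.196.0.0 - 168.199.255.255) -> R19
More-specific entries that do NOT match:
  168.196.144.0/25 (168.196.144.0 - 168.196.144.127) does not contain 168.196.144.211
  168.196.152.0/21 (168.196.152.0 - 168.196.159.255) does not contain 168.196.144.211
  168.212.128.0/17 (168.212.128.0 - 168.212.255.255) does not contain 168.196.144.211
Longest matching prefix is /14 -> next hop R19.

R19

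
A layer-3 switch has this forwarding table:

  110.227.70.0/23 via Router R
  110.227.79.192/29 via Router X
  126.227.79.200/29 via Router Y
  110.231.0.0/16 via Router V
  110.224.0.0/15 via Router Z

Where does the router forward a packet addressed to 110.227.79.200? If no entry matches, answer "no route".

no route

No entry's prefix contains 110.227.79.200; there is no default route.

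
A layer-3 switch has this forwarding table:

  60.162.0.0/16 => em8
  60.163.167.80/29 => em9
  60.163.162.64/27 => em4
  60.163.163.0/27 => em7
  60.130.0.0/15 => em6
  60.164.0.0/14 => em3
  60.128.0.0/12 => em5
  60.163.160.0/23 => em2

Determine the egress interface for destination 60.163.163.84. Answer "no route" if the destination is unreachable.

No entry's prefix contains 60.163.163.84; there is no default route.

no route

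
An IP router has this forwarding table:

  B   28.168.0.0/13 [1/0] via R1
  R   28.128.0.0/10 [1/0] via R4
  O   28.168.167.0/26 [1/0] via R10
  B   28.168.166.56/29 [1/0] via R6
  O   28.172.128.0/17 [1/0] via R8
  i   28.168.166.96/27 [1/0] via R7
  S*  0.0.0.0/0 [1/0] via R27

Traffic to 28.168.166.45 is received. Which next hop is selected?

R1

Routes whose prefix contains 28.168.166.45:
  0.0.0.0/0 (default, matches everything) -> R27
  28.128.0.0/10 (28.128.0.0 - 28.191.255.255) -> R4
  28.168.0.0/13 (28.168.0.0 - 28.175.255.255) -> R1
More-specific entries that do NOT match:
  28.168.166.56/29 (28.168.166.56 - 28.168.166.63) does not contain 28.168.166.45
  28.168.166.96/27 (28.168.166.96 - 28.168.166.127) does not contain 28.168.166.45
  28.168.167.0/26 (28.168.167.0 - 28.168.167.63) does not contain 28.168.166.45
  28.172.128.0/17 (28.172.128.0 - 28.172.255.255) does not contain 28.168.166.45
Longest matching prefix is /13 -> next hop R1.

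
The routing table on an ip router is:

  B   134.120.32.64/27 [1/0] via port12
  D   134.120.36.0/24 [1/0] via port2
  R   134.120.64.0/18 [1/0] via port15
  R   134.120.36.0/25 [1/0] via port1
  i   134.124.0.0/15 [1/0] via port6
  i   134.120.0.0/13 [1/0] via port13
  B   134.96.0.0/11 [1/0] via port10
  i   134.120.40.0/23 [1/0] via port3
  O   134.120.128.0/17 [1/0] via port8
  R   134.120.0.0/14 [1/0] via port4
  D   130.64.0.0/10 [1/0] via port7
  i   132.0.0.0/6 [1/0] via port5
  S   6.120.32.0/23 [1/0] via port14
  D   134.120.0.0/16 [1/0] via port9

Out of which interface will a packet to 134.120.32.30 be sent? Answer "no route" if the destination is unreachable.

Routes whose prefix contains 134.120.32.30:
  132.0.0.0/6 (132.0.0.0 - 135.255.255.255) -> port5
  134.96.0.0/11 (134.96.0.0 - 134.127.255.255) -> port10
  134.120.0.0/13 (134.120.0.0 - 134.127.255.255) -> port13
  134.120.0.0/14 (134.120.0.0 - 134.123.255.255) -> port4
  134.120.0.0/16 (134.120.0.0 - 134.120.255.255) -> port9
More-specific entries that do NOT match:
  134.120.32.64/27 (134.120.32.64 - 134.120.32.95) does not contain 134.120.32.30
  134.120.36.0/25 (134.120.36.0 - 134.120.36.127) does not contain 134.120.32.30
  134.120.36.0/24 (134.120.36.0 - 134.120.36.255) does not contain 134.120.32.30
  134.120.40.0/23 (134.120.40.0 - 134.120.41.255) does not contain 134.120.32.30
  6.120.32.0/23 (6.120.32.0 - 6.120.33.255) does not contain 134.120.32.30
  134.120.64.0/18 (134.120.64.0 - 134.120.127.255) does not contain 134.120.32.30
  134.120.128.0/17 (134.120.128.0 - 134.120.255.255) does not contain 134.120.32.30
Longest matching prefix is /16 -> interface port9.

port9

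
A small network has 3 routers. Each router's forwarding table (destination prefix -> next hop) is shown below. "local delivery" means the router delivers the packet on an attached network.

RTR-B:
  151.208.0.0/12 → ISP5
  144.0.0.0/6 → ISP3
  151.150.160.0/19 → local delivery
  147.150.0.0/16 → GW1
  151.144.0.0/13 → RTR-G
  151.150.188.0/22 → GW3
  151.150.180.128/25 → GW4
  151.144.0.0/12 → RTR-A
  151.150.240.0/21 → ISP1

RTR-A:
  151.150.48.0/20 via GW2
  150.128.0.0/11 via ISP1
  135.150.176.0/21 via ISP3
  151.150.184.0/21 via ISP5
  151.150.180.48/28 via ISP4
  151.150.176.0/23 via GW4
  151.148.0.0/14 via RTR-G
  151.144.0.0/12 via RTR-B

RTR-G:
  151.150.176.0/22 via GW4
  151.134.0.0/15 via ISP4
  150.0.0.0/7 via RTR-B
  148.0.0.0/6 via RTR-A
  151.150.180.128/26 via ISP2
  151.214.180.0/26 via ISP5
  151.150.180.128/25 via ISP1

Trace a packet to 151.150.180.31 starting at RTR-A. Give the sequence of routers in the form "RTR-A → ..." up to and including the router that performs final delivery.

RTR-A → RTR-G → RTR-B

At RTR-A: longest match for 151.150.180.31 is 151.148.0.0/14 -> RTR-G
At RTR-G: longest match for 151.150.180.31 is 150.0.0.0/7 -> RTR-B
At RTR-B: longest match for 151.150.180.31 is 151.150.160.0/19 -> local delivery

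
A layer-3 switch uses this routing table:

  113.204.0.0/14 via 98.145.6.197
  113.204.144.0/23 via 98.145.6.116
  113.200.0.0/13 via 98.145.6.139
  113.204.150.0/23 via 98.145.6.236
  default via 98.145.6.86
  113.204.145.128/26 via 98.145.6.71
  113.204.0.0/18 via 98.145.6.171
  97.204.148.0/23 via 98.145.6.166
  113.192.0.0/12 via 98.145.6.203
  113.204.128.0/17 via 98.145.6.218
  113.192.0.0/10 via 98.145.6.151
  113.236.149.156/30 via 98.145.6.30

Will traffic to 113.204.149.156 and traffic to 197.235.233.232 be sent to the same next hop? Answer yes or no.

no

113.204.149.156: longest match 113.204.128.0/17 -> 98.145.6.218
197.235.233.232: longest match 0.0.0.0/0 -> 98.145.6.86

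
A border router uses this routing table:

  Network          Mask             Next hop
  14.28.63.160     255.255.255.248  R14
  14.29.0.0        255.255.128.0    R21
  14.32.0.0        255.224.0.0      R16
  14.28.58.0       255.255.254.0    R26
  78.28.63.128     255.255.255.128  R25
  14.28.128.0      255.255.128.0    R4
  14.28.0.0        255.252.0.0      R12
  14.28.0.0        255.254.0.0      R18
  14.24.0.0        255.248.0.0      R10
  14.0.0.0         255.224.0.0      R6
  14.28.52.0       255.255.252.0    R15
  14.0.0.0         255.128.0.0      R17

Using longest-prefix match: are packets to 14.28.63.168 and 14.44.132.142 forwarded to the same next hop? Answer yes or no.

no

14.28.63.168: longest match 14.28.0.0/15 -> R18
14.44.132.142: longest match 14.32.0.0/11 -> R16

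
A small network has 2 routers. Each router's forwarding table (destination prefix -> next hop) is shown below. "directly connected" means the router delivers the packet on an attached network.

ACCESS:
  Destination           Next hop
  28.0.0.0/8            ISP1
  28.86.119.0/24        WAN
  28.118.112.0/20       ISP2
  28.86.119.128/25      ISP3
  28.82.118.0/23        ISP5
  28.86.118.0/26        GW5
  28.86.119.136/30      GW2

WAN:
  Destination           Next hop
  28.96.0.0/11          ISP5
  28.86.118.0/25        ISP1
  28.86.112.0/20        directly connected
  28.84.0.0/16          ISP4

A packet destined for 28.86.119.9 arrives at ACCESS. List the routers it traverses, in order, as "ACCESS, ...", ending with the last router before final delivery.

ACCESS, WAN

At ACCESS: longest match for 28.86.119.9 is 28.86.119.0/24 -> WAN
At WAN: longest match for 28.86.119.9 is 28.86.112.0/20 -> directly connected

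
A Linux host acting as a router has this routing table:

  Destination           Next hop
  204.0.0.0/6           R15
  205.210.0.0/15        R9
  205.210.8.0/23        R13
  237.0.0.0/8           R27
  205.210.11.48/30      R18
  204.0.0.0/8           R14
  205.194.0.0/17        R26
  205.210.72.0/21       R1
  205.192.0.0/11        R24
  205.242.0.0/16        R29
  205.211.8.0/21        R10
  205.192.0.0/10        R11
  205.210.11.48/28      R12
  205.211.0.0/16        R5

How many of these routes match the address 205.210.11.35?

Prefixes containing 205.210.11.35:
  204.0.0.0/6 (204.0.0.0 - 207.255.255.255)
  205.192.0.0/10 (205.192.0.0 - 205.255.255.255)
  205.192.0.0/11 (205.192.0.0 - 205.223.255.255)
  205.210.0.0/15 (205.210.0.0 - 205.211.255.255)
Total matching entries: 4.

4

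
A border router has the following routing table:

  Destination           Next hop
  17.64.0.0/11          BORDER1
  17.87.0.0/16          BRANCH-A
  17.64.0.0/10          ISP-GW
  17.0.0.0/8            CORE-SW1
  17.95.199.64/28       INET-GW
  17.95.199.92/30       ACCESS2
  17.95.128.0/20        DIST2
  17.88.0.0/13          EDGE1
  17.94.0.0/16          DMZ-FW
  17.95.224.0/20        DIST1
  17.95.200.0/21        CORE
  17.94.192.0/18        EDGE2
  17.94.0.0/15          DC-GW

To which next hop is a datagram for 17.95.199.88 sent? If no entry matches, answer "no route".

DC-GW

Routes whose prefix contains 17.95.199.88:
  17.0.0.0/8 (17.0.0.0 - 17.255.255.255) -> CORE-SW1
  17.64.0.0/10 (17.64.0.0 - 17.127.255.255) -> ISP-GW
  17.64.0.0/11 (17.64.0.0 - 17.95.255.255) -> BORDER1
  17.88.0.0/13 (17.88.0.0 - 17.95.255.255) -> EDGE1
  17.94.0.0/15 (17.94.0.0 - 17.95.255.255) -> DC-GW
More-specific entries that do NOT match:
  17.95.199.92/30 (17.95.199.92 - 17.95.199.95) does not contain 17.95.199.88
  17.95.199.64/28 (17.95.199.64 - 17.95.199.79) does not contain 17.95.199.88
  17.95.200.0/21 (17.95.200.0 - 17.95.207.255) does not contain 17.95.199.88
  17.95.128.0/20 (17.95.128.0 - 17.95.143.255) does not contain 17.95.199.88
  17.95.224.0/20 (17.95.224.0 - 17.95.239.255) does not contain 17.95.199.88
  17.94.192.0/18 (17.94.192.0 - 17.94.255.255) does not contain 17.95.199.88
  17.87.0.0/16 (17.87.0.0 - 17.87.255.255) does not contain 17.95.199.88
  17.94.0.0/16 (17.94.0.0 - 17.94.255.255) does not contain 17.95.199.88
Longest matching prefix is /15 -> next hop DC-GW.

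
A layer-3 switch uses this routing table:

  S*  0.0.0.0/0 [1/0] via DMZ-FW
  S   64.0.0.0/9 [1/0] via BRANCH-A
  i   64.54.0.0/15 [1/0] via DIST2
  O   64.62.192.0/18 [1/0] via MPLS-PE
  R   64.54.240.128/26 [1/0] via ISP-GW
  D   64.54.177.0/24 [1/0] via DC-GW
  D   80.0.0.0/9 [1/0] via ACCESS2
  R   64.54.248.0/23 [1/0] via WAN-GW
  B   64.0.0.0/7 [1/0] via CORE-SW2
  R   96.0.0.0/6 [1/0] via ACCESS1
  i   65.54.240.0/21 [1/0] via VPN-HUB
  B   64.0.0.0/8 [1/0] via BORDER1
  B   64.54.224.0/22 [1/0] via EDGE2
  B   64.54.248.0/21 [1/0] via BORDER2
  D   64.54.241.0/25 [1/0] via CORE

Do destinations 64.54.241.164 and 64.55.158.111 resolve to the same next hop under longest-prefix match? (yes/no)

64.54.241.164: longest match 64.54.0.0/15 -> DIST2
64.55.158.111: longest match 64.54.0.0/15 -> DIST2

yes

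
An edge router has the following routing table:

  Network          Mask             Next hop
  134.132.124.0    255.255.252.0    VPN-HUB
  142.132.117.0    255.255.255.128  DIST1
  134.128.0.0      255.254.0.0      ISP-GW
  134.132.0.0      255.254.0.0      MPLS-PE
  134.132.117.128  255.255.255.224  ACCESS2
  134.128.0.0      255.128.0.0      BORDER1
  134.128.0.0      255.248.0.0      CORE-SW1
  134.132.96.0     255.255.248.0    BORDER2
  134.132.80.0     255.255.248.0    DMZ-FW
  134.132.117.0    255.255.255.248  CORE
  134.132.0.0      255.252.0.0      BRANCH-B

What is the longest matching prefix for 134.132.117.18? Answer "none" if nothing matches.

Entries matching 134.132.117.18:
  134.128.0.0/9 (134.128.0.0 - 134.255.255.255)
  134.128.0.0/13 (134.128.0.0 - 134.135.255.255)
  134.132.0.0/14 (134.132.0.0 - 134.135.255.255)
  134.132.0.0/15 (134.132.0.0 - 134.133.255.255)
Most specific is 134.132.0.0/15.

134.132.0.0/15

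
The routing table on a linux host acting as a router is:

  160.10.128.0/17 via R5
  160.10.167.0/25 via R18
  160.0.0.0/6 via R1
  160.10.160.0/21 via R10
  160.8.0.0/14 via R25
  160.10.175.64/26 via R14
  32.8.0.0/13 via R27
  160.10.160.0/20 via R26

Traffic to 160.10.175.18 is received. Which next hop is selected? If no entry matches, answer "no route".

Routes whose prefix contains 160.10.175.18:
  160.0.0.0/6 (160.0.0.0 - 163.255.255.255) -> R1
  160.8.0.0/14 (160.8.0.0 - 160.11.255.255) -> R25
  160.10.128.0/17 (160.10.128.0 - 160.10.255.255) -> R5
  160.10.160.0/20 (160.10.160.0 - 160.10.175.255) -> R26
More-specific entries that do NOT match:
  160.10.175.64/26 (160.10.175.64 - 160.10.175.127) does not contain 160.10.175.18
  160.10.167.0/25 (160.10.167.0 - 160.10.167.127) does not contain 160.10.175.18
  160.10.160.0/21 (160.10.160.0 - 160.10.167.255) does not contain 160.10.175.18
Longest matching prefix is /20 -> next hop R26.

R26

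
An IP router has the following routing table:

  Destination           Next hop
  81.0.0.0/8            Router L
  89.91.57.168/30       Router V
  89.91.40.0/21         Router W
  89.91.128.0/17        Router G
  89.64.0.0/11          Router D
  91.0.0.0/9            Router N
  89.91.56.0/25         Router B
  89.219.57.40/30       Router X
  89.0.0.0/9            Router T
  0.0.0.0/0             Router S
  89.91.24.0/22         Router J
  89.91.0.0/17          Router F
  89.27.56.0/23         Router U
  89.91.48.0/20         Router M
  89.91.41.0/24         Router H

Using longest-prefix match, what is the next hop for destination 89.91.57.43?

Routes whose prefix contains 89.91.57.43:
  0.0.0.0/0 (default, matches everything) -> Router S
  89.0.0.0/9 (89.0.0.0 - 89.127.255.255) -> Router T
  89.64.0.0/11 (89.64.0.0 - 89.95.255.255) -> Router D
  89.91.0.0/17 (89.91.0.0 - 89.91.127.255) -> Router F
  89.91.48.0/20 (89.91.48.0 - 89.91.63.255) -> Router M
More-specific entries that do NOT match:
  89.91.57.168/30 (89.91.57.168 - 89.91.57.171) does not contain 89.91.57.43
  89.219.57.40/30 (89.219.57.40 - 89.219.57.43) does not contain 89.91.57.43
  89.91.56.0/25 (89.91.56.0 - 89.91.56.127) does not contain 89.91.57.43
  89.91.41.0/24 (89.91.41.0 - 89.91.41.255) does not contain 89.91.57.43
  89.27.56.0/23 (89.27.56.0 - 89.27.57.255) does not contain 89.91.57.43
  89.91.24.0/22 (89.91.24.0 - 89.91.27.255) does not contain 89.91.57.43
  89.91.40.0/21 (89.91.40.0 - 89.91.47.255) does not contain 89.91.57.43
Longest matching prefix is /20 -> next hop Router M.

Router M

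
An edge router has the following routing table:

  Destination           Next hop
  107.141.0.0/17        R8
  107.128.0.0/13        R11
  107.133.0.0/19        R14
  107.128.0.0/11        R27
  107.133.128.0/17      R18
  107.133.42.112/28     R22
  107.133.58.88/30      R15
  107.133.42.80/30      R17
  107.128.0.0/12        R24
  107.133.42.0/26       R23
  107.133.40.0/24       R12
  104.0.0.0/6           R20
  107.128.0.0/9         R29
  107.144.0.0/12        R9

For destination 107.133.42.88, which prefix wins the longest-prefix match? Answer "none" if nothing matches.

Entries matching 107.133.42.88:
  104.0.0.0/6 (104.0.0.0 - 107.255.255.255)
  107.128.0.0/9 (107.128.0.0 - 107.255.255.255)
  107.128.0.0/11 (107.128.0.0 - 107.159.255.255)
  107.128.0.0/12 (107.128.0.0 - 107.143.255.255)
  107.128.0.0/13 (107.128.0.0 - 107.135.255.255)
Most specific is 107.128.0.0/13.

107.128.0.0/13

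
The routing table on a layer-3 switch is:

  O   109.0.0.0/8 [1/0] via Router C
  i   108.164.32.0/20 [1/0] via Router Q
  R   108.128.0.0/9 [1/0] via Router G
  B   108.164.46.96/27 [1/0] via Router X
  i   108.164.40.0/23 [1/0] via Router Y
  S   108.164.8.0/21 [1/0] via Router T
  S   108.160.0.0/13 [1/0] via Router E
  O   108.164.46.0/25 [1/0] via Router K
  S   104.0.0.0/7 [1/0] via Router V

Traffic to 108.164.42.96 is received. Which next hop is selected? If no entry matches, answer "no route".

Router Q

Routes whose prefix contains 108.164.42.96:
  108.128.0.0/9 (108.128.0.0 - 108.255.255.255) -> Router G
  108.160.0.0/13 (108.160.0.0 - 108.167.255.255) -> Router E
  108.164.32.0/20 (108.164.32.0 - 108.164.47.255) -> Router Q
More-specific entries that do NOT match:
  108.164.46.96/27 (108.164.46.96 - 108.164.46.127) does not contain 108.164.42.96
  108.164.46.0/25 (108.164.46.0 - 108.164.46.127) does not contain 108.164.42.96
  108.164.40.0/23 (108.164.40.0 - 108.164.41.255) does not contain 108.164.42.96
  108.164.8.0/21 (108.164.8.0 - 108.164.15.255) does not contain 108.164.42.96
Longest matching prefix is /20 -> next hop Router Q.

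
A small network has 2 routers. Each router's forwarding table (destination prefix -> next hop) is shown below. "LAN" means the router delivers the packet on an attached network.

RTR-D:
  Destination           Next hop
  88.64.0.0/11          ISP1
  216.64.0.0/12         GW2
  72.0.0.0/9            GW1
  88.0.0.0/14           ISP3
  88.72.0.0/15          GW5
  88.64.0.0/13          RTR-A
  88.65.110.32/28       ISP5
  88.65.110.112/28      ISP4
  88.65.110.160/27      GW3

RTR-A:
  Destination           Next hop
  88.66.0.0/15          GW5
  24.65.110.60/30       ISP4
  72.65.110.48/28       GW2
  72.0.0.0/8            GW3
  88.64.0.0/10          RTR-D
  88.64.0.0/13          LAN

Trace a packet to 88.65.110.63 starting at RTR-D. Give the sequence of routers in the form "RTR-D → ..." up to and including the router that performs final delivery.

At RTR-D: longest match for 88.65.110.63 is 88.64.0.0/13 -> RTR-A
At RTR-A: longest match for 88.65.110.63 is 88.64.0.0/13 -> LAN

RTR-D → RTR-A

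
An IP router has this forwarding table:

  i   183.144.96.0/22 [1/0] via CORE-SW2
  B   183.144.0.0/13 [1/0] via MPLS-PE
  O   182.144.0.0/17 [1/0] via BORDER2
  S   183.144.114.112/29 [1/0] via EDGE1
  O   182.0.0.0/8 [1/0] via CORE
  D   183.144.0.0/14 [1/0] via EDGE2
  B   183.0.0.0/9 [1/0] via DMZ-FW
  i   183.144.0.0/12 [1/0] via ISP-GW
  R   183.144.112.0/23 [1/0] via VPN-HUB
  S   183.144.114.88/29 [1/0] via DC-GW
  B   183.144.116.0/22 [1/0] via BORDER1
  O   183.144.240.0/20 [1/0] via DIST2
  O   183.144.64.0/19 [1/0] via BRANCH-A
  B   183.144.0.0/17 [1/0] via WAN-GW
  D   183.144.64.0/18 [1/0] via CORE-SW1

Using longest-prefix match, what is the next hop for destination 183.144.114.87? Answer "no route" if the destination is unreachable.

Routes whose prefix contains 183.144.114.87:
  183.144.0.0/12 (183.144.0.0 - 183.159.255.255) -> ISP-GW
  183.144.0.0/13 (183.144.0.0 - 183.151.255.255) -> MPLS-PE
  183.144.0.0/14 (183.144.0.0 - 183.147.255.255) -> EDGE2
  183.144.0.0/17 (183.144.0.0 - 183.144.127.255) -> WAN-GW
  183.144.64.0/18 (183.144.64.0 - 183.144.127.255) -> CORE-SW1
More-specific entries that do NOT match:
  183.144.114.112/29 (183.144.114.112 - 183.144.114.119) does not contain 183.144.114.87
  183.144.114.88/29 (183.144.114.88 - 183.144.114.95) does not contain 183.144.114.87
  183.144.112.0/23 (183.144.112.0 - 183.144.113.255) does not contain 183.144.114.87
  183.144.96.0/22 (183.144.96.0 - 183.144.99.255) does not contain 183.144.114.87
  183.144.116.0/22 (183.144.116.0 - 183.144.119.255) does not contain 183.144.114.87
  183.144.240.0/20 (183.144.240.0 - 183.144.255.255) does not contain 183.144.114.87
  183.144.64.0/19 (183.144.64.0 - 183.144.95.255) does not contain 183.144.114.87
Longest matching prefix is /18 -> next hop CORE-SW1.

CORE-SW1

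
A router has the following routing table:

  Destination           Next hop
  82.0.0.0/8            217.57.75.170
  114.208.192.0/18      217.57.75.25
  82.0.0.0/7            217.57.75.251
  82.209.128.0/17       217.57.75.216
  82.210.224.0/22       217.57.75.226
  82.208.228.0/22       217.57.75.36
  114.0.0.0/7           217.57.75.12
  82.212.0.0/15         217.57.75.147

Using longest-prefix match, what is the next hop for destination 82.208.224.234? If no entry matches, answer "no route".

217.57.75.170

Routes whose prefix contains 82.208.224.234:
  82.0.0.0/7 (82.0.0.0 - 83.255.255.255) -> 217.57.75.251
  82.0.0.0/8 (82.0.0.0 - 82.255.255.255) -> 217.57.75.170
More-specific entries that do NOT match:
  82.210.224.0/22 (82.210.224.0 - 82.210.227.255) does not contain 82.208.224.234
  82.208.228.0/22 (82.208.228.0 - 82.208.231.255) does not contain 82.208.224.234
  114.208.192.0/18 (114.208.192.0 - 114.208.255.255) does not contain 82.208.224.234
  82.209.128.0/17 (82.209.128.0 - 82.209.255.255) does not contain 82.208.224.234
  82.212.0.0/15 (82.212.0.0 - 82.213.255.255) does not contain 82.208.224.234
Longest matching prefix is /8 -> next hop 217.57.75.170.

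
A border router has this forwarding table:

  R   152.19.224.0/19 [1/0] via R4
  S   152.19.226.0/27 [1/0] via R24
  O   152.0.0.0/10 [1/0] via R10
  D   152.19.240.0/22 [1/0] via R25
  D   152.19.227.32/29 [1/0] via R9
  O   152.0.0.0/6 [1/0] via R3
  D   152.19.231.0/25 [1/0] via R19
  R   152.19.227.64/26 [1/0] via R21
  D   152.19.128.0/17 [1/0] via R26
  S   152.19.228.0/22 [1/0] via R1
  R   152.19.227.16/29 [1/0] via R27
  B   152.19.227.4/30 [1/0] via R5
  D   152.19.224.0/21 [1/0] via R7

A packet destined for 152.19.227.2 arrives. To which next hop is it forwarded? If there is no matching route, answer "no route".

R7

Routes whose prefix contains 152.19.227.2:
  152.0.0.0/6 (152.0.0.0 - 155.255.255.255) -> R3
  152.0.0.0/10 (152.0.0.0 - 152.63.255.255) -> R10
  152.19.128.0/17 (152.19.128.0 - 152.19.255.255) -> R26
  152.19.224.0/19 (152.19.224.0 - 152.19.255.255) -> R4
  152.19.224.0/21 (152.19.224.0 - 152.19.231.255) -> R7
More-specific entries that do NOT match:
  152.19.227.4/30 (152.19.227.4 - 152.19.227.7) does not contain 152.19.227.2
  152.19.227.32/29 (152.19.227.32 - 152.19.227.39) does not contain 152.19.227.2
  152.19.227.16/29 (152.19.227.16 - 152.19.227.23) does not contain 152.19.227.2
  152.19.226.0/27 (152.19.226.0 - 152.19.226.31) does not contain 152.19.227.2
  152.19.227.64/26 (152.19.227.64 - 152.19.227.127) does not contain 152.19.227.2
  152.19.231.0/25 (152.19.231.0 - 152.19.231.127) does not contain 152.19.227.2
  152.19.240.0/22 (152.19.240.0 - 152.19.243.255) does not contain 152.19.227.2
  152.19.228.0/22 (152.19.228.0 - 152.19.231.255) does not contain 152.19.227.2
Longest matching prefix is /21 -> next hop R7.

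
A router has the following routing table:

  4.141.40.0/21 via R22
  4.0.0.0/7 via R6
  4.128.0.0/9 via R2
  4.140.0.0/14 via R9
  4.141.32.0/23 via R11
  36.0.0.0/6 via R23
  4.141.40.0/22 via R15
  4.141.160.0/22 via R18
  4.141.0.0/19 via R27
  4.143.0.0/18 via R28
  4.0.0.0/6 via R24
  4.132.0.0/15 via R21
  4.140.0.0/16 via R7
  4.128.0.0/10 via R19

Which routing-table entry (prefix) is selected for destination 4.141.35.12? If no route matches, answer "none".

Entries matching 4.141.35.12:
  4.0.0.0/6 (4.0.0.0 - 7.255.255.255)
  4.0.0.0/7 (4.0.0.0 - 5.255.255.255)
  4.128.0.0/9 (4.128.0.0 - 4.255.255.255)
  4.128.0.0/10 (4.128.0.0 - 4.191.255.255)
  4.140.0.0/14 (4.140.0.0 - 4.143.255.255)
Most specific is 4.140.0.0/14.

4.140.0.0/14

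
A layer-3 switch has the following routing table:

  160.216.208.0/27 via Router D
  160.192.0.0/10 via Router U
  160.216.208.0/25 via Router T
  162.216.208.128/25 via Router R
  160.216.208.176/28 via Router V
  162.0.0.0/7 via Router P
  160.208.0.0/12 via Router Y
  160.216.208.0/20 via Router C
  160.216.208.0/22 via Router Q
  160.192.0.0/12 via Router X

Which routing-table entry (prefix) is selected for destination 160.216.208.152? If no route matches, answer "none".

160.216.208.0/22

Entries matching 160.216.208.152:
  160.192.0.0/10 (160.192.0.0 - 160.255.255.255)
  160.208.0.0/12 (160.208.0.0 - 160.223.255.255)
  160.216.208.0/20 (160.216.208.0 - 160.216.223.255)
  160.216.208.0/22 (160.216.208.0 - 160.216.211.255)
Most specific is 160.216.208.0/22.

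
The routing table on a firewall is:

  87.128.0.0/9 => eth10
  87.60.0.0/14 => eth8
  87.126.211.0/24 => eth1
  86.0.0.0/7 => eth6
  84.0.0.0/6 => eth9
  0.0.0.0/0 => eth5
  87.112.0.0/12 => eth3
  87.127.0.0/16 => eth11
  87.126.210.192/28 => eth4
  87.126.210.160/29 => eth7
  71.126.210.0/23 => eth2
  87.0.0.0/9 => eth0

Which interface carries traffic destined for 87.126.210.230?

eth3

Routes whose prefix contains 87.126.210.230:
  0.0.0.0/0 (default, matches everything) -> eth5
  84.0.0.0/6 (84.0.0.0 - 87.255.255.255) -> eth9
  86.0.0.0/7 (86.0.0.0 - 87.255.255.255) -> eth6
  87.0.0.0/9 (87.0.0.0 - 87.127.255.255) -> eth0
  87.112.0.0/12 (87.112.0.0 - 87.127.255.255) -> eth3
More-specific entries that do NOT match:
  87.126.210.160/29 (87.126.210.160 - 87.126.210.167) does not contain 87.126.210.230
  87.126.210.192/28 (87.126.210.192 - 87.126.210.207) does not contain 87.126.210.230
  87.126.211.0/24 (87.126.211.0 - 87.126.211.255) does not contain 87.126.210.230
  71.126.210.0/23 (71.126.210.0 - 71.126.211.255) does not contain 87.126.210.230
  87.127.0.0/16 (87.127.0.0 - 87.127.255.255) does not contain 87.126.210.230
  87.60.0.0/14 (87.60.0.0 - 87.63.255.255) does not contain 87.126.210.230
Longest matching prefix is /12 -> interface eth3.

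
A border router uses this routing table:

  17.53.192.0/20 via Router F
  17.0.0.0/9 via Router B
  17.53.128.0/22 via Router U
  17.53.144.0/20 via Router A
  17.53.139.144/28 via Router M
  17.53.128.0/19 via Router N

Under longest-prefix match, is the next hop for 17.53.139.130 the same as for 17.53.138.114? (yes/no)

17.53.139.130: longest match 17.53.128.0/19 -> Router N
17.53.138.114: longest match 17.53.128.0/19 -> Router N

yes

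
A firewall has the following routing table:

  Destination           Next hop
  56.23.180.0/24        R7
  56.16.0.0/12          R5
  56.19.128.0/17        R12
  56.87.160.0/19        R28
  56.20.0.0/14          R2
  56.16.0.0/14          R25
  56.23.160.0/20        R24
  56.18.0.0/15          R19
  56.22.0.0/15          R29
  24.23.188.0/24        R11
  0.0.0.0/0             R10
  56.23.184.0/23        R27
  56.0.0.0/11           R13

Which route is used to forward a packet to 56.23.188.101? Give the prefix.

56.22.0.0/15

Entries matching 56.23.188.101:
  0.0.0.0/0 (default, matches everything)
  56.0.0.0/11 (56.0.0.0 - 56.31.255.255)
  56.16.0.0/12 (56.16.0.0 - 56.31.255.255)
  56.20.0.0/14 (56.20.0.0 - 56.23.255.255)
  56.22.0.0/15 (56.22.0.0 - 56.23.255.255)
Most specific is 56.22.0.0/15.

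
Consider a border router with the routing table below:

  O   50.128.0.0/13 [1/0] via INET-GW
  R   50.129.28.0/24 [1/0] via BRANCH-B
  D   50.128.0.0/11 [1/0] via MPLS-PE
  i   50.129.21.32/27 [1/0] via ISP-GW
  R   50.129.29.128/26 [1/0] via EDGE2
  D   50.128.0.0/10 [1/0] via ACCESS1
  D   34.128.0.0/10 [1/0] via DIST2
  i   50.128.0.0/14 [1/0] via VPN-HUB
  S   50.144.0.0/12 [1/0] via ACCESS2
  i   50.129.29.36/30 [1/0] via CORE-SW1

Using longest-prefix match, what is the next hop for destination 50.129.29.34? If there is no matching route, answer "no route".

Routes whose prefix contains 50.129.29.34:
  50.128.0.0/10 (50.128.0.0 - 50.191.255.255) -> ACCESS1
  50.128.0.0/11 (50.128.0.0 - 50.159.255.255) -> MPLS-PE
  50.128.0.0/13 (50.128.0.0 - 50.135.255.255) -> INET-GW
  50.128.0.0/14 (50.128.0.0 - 50.131.255.255) -> VPN-HUB
More-specific entries that do NOT match:
  50.129.29.36/30 (50.129.29.36 - 50.129.29.39) does not contain 50.129.29.34
  50.129.21.32/27 (50.129.21.32 - 50.129.21.63) does not contain 50.129.29.34
  50.129.29.128/26 (50.129.29.128 - 50.129.29.191) does not contain 50.129.29.34
  50.129.28.0/24 (50.129.28.0 - 50.129.28.255) does not contain 50.129.29.34
Longest matching prefix is /14 -> next hop VPN-HUB.

VPN-HUB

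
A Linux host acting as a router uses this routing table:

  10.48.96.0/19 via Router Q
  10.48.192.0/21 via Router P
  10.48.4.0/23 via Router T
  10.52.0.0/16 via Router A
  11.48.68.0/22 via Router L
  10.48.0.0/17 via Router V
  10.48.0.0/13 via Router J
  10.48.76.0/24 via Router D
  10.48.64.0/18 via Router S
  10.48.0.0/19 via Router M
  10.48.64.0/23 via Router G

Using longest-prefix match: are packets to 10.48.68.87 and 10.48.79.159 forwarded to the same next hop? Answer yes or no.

yes

10.48.68.87: longest match 10.48.64.0/18 -> Router S
10.48.79.159: longest match 10.48.64.0/18 -> Router S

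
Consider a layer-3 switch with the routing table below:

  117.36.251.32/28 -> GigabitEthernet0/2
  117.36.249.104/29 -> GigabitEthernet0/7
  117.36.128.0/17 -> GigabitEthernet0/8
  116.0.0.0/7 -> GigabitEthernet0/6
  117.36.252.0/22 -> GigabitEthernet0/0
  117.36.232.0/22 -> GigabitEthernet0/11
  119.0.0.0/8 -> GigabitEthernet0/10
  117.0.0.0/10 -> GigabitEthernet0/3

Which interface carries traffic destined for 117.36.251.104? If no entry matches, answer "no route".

Routes whose prefix contains 117.36.251.104:
  116.0.0.0/7 (116.0.0.0 - 117.255.255.255) -> GigabitEthernet0/6
  117.0.0.0/10 (117.0.0.0 - 117.63.255.255) -> GigabitEthernet0/3
  117.36.128.0/17 (117.36.128.0 - 117.36.255.255) -> GigabitEthernet0/8
More-specific entries that do NOT match:
  117.36.249.104/29 (117.36.249.104 - 117.36.249.111) does not contain 117.36.251.104
  117.36.251.32/28 (117.36.251.32 - 117.36.251.47) does not contain 117.36.251.104
  117.36.252.0/22 (117.36.252.0 - 117.36.255.255) does not contain 117.36.251.104
  117.36.232.0/22 (117.36.232.0 - 117.36.235.255) does not contain 117.36.251.104
Longest matching prefix is /17 -> interface GigabitEthernet0/8.

GigabitEthernet0/8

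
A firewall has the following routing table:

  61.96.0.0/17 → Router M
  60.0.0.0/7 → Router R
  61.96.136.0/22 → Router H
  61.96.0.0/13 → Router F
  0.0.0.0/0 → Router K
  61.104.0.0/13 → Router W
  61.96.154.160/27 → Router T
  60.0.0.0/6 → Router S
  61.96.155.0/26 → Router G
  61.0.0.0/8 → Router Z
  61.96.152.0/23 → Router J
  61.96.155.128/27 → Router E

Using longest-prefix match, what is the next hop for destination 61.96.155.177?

Routes whose prefix contains 61.96.155.177:
  0.0.0.0/0 (default, matches everything) -> Router K
  60.0.0.0/6 (60.0.0.0 - 63.255.255.255) -> Router S
  60.0.0.0/7 (60.0.0.0 - 61.255.255.255) -> Router R
  61.0.0.0/8 (61.0.0.0 - 61.255.255.255) -> Router Z
  61.96.0.0/13 (61.96.0.0 - 61.103.255.255) -> Router F
More-specific entries that do NOT match:
  61.96.154.160/27 (61.96.154.160 - 61.96.154.191) does not contain 61.96.155.177
  61.96.155.128/27 (61.96.155.128 - 61.96.155.159) does not contain 61.96.155.177
  61.96.155.0/26 (61.96.155.0 - 61.96.155.63) does not contain 61.96.155.177
  61.96.152.0/23 (61.96.152.0 - 61.96.153.255) does not contain 61.96.155.177
  61.96.136.0/22 (61.96.136.0 - 61.96.139.255) does not contain 61.96.155.177
  61.96.0.0/17 (61.96.0.0 - 61.96.127.255) does not contain 61.96.155.177
Longest matching prefix is /13 -> next hop Router F.

Router F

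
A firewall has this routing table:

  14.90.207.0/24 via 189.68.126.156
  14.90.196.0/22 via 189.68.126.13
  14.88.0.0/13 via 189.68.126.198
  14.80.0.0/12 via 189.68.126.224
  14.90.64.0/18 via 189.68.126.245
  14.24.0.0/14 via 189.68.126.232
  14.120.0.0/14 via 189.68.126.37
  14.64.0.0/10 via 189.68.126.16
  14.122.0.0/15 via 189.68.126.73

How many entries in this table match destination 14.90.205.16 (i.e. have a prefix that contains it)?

Prefixes containing 14.90.205.16:
  14.64.0.0/10 (14.64.0.0 - 14.127.255.255)
  14.80.0.0/12 (14.80.0.0 - 14.95.255.255)
  14.88.0.0/13 (14.88.0.0 - 14.95.255.255)
Total matching entries: 3.

3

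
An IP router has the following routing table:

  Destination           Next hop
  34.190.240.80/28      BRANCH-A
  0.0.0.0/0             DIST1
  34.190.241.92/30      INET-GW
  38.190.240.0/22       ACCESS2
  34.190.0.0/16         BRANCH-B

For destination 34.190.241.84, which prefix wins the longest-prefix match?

Entries matching 34.190.241.84:
  0.0.0.0/0 (default, matches everything)
  34.190.0.0/16 (34.190.0.0 - 34.190.255.255)
Most specific is 34.190.0.0/16.

34.190.0.0/16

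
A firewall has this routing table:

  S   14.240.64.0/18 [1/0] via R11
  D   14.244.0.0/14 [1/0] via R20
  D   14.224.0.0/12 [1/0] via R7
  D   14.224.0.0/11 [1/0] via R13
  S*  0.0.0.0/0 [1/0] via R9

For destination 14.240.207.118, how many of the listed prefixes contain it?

Prefixes containing 14.240.207.118:
  0.0.0.0/0 (default, matches everything)
  14.224.0.0/11 (14.224.0.0 - 14.255.255.255)
Total matching entries: 2.

2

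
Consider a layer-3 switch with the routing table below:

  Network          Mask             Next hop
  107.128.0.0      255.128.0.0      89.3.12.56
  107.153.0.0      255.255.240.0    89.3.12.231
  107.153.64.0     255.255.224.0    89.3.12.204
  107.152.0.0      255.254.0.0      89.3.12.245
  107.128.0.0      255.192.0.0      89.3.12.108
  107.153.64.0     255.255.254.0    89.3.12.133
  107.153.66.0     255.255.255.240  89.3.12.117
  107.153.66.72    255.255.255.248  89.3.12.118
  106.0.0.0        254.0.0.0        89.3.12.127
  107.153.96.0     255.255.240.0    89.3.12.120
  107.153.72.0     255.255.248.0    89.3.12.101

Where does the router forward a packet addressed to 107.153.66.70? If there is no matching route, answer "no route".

89.3.12.204

Routes whose prefix contains 107.153.66.70:
  106.0.0.0/7 (106.0.0.0 - 107.255.255.255) -> 89.3.12.127
  107.128.0.0/9 (107.128.0.0 - 107.255.255.255) -> 89.3.12.56
  107.128.0.0/10 (107.128.0.0 - 107.191.255.255) -> 89.3.12.108
  107.152.0.0/15 (107.152.0.0 - 107.153.255.255) -> 89.3.12.245
  107.153.64.0/19 (107.153.64.0 - 107.153.95.255) -> 89.3.12.204
More-specific entries that do NOT match:
  107.153.66.72/29 (107.153.66.72 - 107.153.66.79) does not contain 107.153.66.70
  107.153.66.0/28 (107.153.66.0 - 107.153.66.15) does not contain 107.153.66.70
  107.153.64.0/23 (107.153.64.0 - 107.153.65.255) does not contain 107.153.66.70
  107.153.72.0/21 (107.153.72.0 - 107.153.79.255) does not contain 107.153.66.70
  107.153.0.0/20 (107.153.0.0 - 107.153.15.255) does not contain 107.153.66.70
  107.153.96.0/20 (107.153.96.0 - 107.153.111.255) does not contain 107.153.66.70
Longest matching prefix is /19 -> next hop 89.3.12.204.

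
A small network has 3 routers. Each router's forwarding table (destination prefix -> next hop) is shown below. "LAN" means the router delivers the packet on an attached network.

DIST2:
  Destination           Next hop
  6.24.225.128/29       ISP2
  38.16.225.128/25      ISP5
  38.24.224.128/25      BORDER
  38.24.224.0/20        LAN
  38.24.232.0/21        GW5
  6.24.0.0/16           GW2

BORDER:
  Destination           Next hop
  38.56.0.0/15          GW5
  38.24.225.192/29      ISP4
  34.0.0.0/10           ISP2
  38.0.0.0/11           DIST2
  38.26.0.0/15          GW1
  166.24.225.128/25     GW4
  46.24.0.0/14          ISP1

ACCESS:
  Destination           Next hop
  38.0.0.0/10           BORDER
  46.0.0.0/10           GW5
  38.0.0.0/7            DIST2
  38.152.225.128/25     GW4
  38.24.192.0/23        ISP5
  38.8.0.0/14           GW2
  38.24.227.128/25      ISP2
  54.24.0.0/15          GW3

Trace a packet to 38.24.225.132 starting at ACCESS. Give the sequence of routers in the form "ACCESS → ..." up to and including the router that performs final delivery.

At ACCESS: longest match for 38.24.225.132 is 38.0.0.0/10 -> BORDER
At BORDER: longest match for 38.24.225.132 is 38.0.0.0/11 -> DIST2
At DIST2: longest match for 38.24.225.132 is 38.24.224.0/20 -> LAN

ACCESS → BORDER → DIST2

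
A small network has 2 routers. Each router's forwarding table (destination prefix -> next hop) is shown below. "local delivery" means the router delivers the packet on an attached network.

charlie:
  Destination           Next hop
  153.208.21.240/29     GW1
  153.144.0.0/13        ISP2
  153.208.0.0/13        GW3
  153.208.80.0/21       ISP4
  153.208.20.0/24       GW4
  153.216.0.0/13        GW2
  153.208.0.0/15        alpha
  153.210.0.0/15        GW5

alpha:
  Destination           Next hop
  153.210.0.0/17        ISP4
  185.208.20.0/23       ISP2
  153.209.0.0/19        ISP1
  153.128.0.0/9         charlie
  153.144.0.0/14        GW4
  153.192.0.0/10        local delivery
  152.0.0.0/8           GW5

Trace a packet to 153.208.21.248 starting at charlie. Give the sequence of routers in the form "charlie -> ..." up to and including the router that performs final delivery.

charlie -> alpha

At charlie: longest match for 153.208.21.248 is 153.208.0.0/15 -> alpha
At alpha: longest match for 153.208.21.248 is 153.192.0.0/10 -> local delivery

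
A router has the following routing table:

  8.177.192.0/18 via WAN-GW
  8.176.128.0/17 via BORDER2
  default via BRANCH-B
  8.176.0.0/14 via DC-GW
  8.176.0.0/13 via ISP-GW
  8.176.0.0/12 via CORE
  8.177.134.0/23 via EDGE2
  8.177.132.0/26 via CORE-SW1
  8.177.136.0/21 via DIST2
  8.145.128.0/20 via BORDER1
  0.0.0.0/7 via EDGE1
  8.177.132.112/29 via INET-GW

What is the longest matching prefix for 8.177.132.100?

Entries matching 8.177.132.100:
  0.0.0.0/0 (default, matches everything)
  8.176.0.0/12 (8.176.0.0 - 8.191.255.255)
  8.176.0.0/13 (8.176.0.0 - 8.183.255.255)
  8.176.0.0/14 (8.176.0.0 - 8.179.255.255)
Most specific is 8.176.0.0/14.

8.176.0.0/14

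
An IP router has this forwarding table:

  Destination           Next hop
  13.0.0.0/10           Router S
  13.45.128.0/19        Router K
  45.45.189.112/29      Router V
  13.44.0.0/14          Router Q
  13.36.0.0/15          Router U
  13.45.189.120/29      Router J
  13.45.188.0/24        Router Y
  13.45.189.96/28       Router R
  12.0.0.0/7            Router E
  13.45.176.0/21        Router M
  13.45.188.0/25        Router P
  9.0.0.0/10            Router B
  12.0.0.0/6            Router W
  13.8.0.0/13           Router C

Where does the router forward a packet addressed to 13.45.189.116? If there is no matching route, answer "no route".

Routes whose prefix contains 13.45.189.116:
  12.0.0.0/6 (12.0.0.0 - 15.255.255.255) -> Router W
  12.0.0.0/7 (12.0.0.0 - 13.255.255.255) -> Router E
  13.0.0.0/10 (13.0.0.0 - 13.63.255.255) -> Router S
  13.44.0.0/14 (13.44.0.0 - 13.47.255.255) -> Router Q
More-specific entries that do NOT match:
  45.45.189.112/29 (45.45.189.112 - 45.45.189.119) does not contain 13.45.189.116
  13.45.189.120/29 (13.45.189.120 - 13.45.189.127) does not contain 13.45.189.116
  13.45.189.96/28 (13.45.189.96 - 13.45.189.111) does not contain 13.45.189.116
  13.45.188.0/25 (13.45.188.0 - 13.45.188.127) does not contain 13.45.189.116
  13.45.188.0/24 (13.45.188.0 - 13.45.188.255) does not contain 13.45.189.116
  13.45.176.0/21 (13.45.176.0 - 13.45.183.255) does not contain 13.45.189.116
  13.45.128.0/19 (13.45.128.0 - 13.45.159.255) does not contain 13.45.189.116
  13.36.0.0/15 (13.36.0.0 - 13.37.255.255) does not contain 13.45.189.116
Longest matching prefix is /14 -> next hop Router Q.

Router Q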